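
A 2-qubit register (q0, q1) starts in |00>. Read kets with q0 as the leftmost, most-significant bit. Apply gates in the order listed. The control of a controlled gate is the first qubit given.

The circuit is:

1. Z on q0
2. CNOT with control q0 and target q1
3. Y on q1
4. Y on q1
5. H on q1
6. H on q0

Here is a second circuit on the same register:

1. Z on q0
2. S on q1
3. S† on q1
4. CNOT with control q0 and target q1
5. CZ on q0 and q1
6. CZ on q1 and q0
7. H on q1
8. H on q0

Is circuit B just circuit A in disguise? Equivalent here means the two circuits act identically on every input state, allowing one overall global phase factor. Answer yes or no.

Yes: on every input state the two circuits agree up to one overall phase factor.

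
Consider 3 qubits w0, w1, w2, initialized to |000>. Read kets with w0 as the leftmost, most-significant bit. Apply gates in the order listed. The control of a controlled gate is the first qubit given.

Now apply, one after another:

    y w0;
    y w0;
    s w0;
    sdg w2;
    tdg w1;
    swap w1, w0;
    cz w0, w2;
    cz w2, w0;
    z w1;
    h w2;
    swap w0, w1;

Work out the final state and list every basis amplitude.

The resulting statevector has amplitude sqrt(2)/2 on |000>, sqrt(2)/2 on |001>, and 0 on every other basis state.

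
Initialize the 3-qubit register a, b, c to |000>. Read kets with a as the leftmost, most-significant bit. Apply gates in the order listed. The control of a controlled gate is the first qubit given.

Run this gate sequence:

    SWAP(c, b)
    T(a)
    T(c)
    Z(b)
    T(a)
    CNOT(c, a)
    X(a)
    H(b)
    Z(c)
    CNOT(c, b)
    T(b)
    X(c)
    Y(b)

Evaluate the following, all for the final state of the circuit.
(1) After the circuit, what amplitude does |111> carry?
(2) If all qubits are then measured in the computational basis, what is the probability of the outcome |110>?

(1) |111> carries amplitude sqrt(2)*I/2 in the final state.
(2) A full measurement returns |110> with probability 0.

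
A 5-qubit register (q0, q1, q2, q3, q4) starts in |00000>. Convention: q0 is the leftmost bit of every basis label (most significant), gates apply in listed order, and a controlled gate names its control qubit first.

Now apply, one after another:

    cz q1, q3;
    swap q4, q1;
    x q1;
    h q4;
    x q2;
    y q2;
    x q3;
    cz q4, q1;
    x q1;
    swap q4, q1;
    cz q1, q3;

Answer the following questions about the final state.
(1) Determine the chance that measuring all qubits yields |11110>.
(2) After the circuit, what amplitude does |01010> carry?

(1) The probability of measuring |11110> is 0.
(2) The final state's coefficient on |01010> equals -sqrt(2)*I/2.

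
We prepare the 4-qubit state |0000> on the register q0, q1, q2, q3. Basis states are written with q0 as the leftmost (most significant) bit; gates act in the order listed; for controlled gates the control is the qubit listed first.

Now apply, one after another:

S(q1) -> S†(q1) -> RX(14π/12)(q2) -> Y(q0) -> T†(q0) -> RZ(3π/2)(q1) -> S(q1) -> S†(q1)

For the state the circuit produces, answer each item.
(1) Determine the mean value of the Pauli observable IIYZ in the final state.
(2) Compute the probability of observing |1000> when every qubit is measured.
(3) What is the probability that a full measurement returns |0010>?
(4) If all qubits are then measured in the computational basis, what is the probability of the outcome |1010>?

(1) The observable IIYZ averages to 1/2.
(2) The probability of measuring |1000> is 1/2 - sqrt(3)/4.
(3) Outcome |0010> occurs with probability 0.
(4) Outcome |1010> occurs with probability sqrt(3)/4 + 1/2.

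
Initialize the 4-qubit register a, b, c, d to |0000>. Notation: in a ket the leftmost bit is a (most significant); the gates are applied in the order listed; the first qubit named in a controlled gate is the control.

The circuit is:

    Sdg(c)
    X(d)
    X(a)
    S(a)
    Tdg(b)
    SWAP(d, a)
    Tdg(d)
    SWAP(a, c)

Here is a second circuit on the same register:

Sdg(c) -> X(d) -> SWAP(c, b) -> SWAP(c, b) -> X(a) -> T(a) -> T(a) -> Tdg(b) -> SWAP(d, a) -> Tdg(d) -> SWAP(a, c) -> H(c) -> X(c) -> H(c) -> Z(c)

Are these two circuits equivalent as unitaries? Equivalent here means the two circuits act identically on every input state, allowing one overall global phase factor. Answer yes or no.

Yes — the two circuits implement the same unitary up to a global phase.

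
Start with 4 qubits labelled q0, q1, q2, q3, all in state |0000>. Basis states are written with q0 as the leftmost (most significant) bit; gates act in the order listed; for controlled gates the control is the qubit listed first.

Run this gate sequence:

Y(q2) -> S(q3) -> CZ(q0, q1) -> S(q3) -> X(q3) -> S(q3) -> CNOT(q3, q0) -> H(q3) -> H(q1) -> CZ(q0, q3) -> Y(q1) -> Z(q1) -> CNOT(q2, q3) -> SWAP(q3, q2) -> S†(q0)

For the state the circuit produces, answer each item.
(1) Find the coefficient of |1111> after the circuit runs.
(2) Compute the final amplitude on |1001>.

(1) The final state's coefficient on |1111> equals 1/2.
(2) The amplitude on |1001> is 1/2.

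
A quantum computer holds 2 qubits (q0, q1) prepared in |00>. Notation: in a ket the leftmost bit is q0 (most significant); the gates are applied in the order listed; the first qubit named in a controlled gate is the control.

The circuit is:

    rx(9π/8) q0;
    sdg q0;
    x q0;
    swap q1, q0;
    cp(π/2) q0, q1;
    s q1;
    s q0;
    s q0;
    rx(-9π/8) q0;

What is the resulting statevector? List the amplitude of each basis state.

The final amplitudes are sqrt(2 - sqrt(2))/4 on |00>, I*(2 - sqrt(sqrt(2) + 2))/4 on |01>, I*(-2 - sqrt(sqrt(2) + 2))/4 on |10>, sqrt(2 - sqrt(2))/4 on |11>.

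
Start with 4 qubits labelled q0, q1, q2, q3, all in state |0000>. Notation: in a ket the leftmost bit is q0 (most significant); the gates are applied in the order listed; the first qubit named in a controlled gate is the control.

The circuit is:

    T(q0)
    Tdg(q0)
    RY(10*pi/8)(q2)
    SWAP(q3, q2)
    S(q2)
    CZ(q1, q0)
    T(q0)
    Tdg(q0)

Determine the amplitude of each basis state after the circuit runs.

The final amplitudes are -sqrt(2 - sqrt(2))/2 on |0000>, sqrt(sqrt(2) + 2)/2 on |0001>, and 0 on every other basis state.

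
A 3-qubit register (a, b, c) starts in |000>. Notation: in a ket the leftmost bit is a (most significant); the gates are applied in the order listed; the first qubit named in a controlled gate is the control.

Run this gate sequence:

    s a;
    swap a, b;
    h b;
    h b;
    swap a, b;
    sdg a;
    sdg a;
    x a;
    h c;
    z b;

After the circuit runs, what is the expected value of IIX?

The expectation value of IIX is 1. Key observation: the block from step 1 through step 6 cancels to the identity and can be dropped.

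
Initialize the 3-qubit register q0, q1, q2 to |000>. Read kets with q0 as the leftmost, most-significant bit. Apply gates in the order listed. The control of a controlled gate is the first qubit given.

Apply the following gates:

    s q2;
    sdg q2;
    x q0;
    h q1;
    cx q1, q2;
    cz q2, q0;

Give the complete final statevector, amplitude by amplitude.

After the circuit, the state carries amplitude sqrt(2)/2 on |100>, -sqrt(2)/2 on |111>, and 0 on every other basis state. Key observation: steps 1-2 multiply out to the identity, so the circuit reduces to the remaining gates.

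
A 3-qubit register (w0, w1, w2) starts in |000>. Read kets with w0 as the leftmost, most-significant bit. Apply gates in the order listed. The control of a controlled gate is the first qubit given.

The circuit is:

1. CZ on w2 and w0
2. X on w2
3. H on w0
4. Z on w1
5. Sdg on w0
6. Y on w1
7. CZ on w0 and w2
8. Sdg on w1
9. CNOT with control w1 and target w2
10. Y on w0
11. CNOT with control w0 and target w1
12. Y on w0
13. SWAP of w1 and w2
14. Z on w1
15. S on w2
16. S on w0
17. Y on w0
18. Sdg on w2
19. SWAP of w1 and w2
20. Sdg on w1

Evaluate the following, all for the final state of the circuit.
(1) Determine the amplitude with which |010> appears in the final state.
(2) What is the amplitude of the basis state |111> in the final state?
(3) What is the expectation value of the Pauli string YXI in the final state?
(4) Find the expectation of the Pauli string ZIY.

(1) The amplitude on |010> is sqrt(2)/2.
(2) The final state's coefficient on |111> equals 0.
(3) The observable YXI averages to 1.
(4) The observable ZIY averages to 0.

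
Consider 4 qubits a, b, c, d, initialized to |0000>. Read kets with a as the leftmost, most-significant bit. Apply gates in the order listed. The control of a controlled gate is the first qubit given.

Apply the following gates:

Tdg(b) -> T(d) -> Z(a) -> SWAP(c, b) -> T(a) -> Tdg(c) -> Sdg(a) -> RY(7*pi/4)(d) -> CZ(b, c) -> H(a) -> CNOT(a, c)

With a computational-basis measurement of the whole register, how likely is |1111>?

The probability of measuring |1111> is 0.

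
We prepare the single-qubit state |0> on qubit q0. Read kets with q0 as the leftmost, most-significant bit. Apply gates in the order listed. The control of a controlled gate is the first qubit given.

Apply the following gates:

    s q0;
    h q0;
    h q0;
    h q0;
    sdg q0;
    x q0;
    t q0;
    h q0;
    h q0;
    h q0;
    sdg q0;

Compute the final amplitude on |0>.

The final state's coefficient on |0> equals -I/2 + exp(I*pi/4)/2.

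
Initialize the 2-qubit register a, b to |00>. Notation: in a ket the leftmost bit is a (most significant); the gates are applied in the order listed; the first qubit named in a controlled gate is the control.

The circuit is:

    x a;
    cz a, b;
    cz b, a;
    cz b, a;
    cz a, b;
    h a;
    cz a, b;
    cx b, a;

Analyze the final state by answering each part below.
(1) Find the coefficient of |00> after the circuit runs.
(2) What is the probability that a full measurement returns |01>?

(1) |00> carries amplitude sqrt(2)/2 in the final state. Key observation: steps 2-5 multiply out to the identity, so the circuit reduces to the remaining gates.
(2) The probability of measuring |01> is 0.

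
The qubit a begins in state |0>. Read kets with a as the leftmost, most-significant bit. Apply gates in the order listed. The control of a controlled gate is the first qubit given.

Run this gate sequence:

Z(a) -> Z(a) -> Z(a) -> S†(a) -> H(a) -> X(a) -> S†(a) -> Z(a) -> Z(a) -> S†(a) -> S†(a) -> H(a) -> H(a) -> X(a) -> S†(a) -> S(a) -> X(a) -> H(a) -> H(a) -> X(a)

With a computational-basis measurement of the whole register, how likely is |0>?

Outcome |0> occurs with probability 1/2. Key observation: gates 12-19 undo each other exactly, leaving only the rest of the circuit to track.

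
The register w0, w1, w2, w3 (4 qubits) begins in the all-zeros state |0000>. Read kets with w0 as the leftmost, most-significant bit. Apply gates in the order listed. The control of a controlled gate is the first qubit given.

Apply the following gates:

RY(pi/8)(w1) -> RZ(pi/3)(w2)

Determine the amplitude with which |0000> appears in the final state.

The amplitude on |0000> is -exp(5*I*pi/6)*cos(pi/16).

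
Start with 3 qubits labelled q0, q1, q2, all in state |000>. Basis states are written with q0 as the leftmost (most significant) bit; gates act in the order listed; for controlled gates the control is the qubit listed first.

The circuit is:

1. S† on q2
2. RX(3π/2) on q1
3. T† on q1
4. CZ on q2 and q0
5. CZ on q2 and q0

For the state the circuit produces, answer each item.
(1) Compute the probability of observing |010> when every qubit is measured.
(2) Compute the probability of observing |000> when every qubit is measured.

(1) The probability of measuring |010> is 1/2.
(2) Outcome |000> occurs with probability 1/2.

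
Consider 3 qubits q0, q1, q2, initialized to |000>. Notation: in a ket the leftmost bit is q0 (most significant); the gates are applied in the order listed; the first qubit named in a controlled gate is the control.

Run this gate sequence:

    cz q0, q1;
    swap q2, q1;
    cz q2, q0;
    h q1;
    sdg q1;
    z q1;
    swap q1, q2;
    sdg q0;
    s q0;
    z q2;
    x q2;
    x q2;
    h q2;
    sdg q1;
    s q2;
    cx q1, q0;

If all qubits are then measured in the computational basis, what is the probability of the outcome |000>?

The probability of measuring |000> is 1/2.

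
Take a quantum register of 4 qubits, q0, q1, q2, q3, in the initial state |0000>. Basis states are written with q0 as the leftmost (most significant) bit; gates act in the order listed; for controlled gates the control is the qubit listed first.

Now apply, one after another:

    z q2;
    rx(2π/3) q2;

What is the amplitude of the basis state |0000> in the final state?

The amplitude on |0000> is 1/2.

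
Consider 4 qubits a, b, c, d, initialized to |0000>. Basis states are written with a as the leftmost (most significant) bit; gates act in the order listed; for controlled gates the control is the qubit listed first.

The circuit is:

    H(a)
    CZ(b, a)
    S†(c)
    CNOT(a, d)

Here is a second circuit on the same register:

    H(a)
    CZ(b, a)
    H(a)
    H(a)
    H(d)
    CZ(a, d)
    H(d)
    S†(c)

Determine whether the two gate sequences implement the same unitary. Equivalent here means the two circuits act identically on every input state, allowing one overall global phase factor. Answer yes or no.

Yes — the two circuits implement the same unitary up to a global phase.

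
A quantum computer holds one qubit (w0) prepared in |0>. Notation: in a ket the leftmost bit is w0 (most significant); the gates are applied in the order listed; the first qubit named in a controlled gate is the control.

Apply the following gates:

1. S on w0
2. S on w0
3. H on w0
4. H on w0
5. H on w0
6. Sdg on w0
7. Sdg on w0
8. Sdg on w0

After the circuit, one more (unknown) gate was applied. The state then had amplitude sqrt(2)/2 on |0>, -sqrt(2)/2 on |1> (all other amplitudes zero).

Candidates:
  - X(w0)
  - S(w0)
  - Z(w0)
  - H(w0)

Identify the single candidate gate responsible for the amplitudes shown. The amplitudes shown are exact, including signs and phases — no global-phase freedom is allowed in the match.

The unique candidate consistent with the amplitudes is S(w0).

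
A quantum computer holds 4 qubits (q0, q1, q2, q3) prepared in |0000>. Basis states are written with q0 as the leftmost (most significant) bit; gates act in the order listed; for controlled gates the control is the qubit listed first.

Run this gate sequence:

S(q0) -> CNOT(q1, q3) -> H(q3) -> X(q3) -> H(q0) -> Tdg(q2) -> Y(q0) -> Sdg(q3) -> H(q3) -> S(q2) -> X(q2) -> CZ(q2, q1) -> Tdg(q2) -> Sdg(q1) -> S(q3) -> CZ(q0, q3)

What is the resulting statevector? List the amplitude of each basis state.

The resulting statevector has amplitude -1/2 on |0010>, 1/2 on |0011>, 1/2 on |1010>, 1/2 on |1011>, and 0 on every other basis state.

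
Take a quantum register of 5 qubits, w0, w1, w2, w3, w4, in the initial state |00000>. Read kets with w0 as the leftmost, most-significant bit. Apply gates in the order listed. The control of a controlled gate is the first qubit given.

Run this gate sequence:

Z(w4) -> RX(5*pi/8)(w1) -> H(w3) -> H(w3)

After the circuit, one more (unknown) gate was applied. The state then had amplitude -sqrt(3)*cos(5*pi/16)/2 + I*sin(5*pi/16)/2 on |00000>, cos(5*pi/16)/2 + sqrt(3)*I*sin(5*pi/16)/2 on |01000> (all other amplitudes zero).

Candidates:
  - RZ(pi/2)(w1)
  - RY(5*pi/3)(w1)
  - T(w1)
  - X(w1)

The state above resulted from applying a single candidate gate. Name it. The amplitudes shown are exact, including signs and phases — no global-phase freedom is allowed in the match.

It was RY(5*pi/3)(w1) that produced the state shown.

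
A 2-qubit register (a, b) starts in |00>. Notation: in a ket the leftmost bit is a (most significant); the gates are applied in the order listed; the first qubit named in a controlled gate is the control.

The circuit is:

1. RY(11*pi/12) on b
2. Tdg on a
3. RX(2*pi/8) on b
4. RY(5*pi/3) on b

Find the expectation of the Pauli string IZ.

In the final state, IZ has expectation -sqrt(6)/8 - sqrt(3)/8 - 1/8 + 3*sqrt(2)/8.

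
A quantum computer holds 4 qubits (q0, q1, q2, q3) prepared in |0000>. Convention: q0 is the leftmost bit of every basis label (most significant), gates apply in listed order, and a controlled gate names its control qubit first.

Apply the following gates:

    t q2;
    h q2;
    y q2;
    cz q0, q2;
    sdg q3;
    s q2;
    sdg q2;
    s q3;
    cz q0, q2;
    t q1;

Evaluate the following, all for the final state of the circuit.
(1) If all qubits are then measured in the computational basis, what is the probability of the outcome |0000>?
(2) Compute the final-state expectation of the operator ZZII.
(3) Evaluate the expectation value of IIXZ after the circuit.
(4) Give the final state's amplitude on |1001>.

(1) A full measurement returns |0000> with probability 1/2. Key observation: gates 4-9 undo each other exactly, leaving only the rest of the circuit to track.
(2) The expectation value of ZZII is 1.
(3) In the final state, IIXZ has expectation -1.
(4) The amplitude on |1001> is 0.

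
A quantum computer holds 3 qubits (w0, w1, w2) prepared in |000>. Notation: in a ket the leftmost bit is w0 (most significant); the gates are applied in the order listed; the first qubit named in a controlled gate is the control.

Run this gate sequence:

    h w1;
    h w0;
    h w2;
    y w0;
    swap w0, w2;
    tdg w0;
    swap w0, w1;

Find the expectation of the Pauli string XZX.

In the final state, XZX has expectation 0.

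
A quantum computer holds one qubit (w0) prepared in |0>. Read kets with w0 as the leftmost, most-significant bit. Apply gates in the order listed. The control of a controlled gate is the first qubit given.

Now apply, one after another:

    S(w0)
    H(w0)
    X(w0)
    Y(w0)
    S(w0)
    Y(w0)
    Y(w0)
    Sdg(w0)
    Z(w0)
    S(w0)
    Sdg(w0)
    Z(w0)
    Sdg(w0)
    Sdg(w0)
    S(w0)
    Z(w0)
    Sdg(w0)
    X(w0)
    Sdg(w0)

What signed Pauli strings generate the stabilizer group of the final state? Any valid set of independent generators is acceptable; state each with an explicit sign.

The final state is stabilized by the group generated by +Y; other independent generating sets are equally valid.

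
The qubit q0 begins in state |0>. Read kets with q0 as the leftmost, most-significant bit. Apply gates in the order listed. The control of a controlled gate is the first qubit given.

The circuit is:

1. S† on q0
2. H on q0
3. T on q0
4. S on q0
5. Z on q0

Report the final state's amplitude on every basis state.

After the circuit, the state carries amplitude sqrt(2)/2 on |0>, -sqrt(2)*exp(3*I*pi/4)/2 on |1>.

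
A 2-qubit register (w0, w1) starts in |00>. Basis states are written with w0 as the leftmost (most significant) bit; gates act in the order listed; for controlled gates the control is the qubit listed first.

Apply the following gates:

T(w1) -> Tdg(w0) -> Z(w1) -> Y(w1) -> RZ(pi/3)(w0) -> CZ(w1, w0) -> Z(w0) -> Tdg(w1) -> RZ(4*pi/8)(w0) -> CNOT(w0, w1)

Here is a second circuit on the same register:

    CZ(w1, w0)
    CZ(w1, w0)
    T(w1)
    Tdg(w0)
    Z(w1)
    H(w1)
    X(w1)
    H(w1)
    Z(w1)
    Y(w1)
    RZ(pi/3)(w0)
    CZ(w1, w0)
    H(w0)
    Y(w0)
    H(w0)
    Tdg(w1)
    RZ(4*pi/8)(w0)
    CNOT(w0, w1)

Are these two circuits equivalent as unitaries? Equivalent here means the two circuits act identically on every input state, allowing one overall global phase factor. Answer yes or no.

No: there is an input state on which the two circuits produce genuinely different outputs (not merely differing by a phase).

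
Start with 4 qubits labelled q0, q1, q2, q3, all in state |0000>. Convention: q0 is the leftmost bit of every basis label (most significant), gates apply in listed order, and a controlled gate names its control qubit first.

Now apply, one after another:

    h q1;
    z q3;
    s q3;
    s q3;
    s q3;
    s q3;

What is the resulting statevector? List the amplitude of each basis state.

After the circuit, the state carries amplitude sqrt(2)/2 on |0000>, sqrt(2)/2 on |0100>, and 0 on every other basis state. Key observation: the block from step 3 through step 6 cancels to the identity and can be dropped.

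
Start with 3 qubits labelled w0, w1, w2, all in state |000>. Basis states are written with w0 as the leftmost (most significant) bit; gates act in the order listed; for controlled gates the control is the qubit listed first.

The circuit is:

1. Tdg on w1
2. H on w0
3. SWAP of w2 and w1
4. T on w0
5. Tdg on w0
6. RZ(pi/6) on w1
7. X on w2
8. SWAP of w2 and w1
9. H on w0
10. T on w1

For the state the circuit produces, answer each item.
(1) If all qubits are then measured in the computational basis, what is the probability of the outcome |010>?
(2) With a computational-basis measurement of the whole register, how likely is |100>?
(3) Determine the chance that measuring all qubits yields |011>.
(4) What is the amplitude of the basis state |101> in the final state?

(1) The probability of measuring |010> is 1.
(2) A full measurement returns |100> with probability 0.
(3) Outcome |011> occurs with probability 0.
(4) The amplitude on |101> is 0.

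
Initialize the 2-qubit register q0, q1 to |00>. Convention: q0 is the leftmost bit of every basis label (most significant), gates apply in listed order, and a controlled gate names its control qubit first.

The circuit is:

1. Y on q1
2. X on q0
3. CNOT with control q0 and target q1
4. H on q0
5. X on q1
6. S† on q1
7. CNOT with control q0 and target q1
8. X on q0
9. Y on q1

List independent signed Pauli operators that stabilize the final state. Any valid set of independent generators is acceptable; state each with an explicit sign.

One valid set of independent stabilizer generators is +XX, -ZZ (any independent generating set of the same group is equally correct).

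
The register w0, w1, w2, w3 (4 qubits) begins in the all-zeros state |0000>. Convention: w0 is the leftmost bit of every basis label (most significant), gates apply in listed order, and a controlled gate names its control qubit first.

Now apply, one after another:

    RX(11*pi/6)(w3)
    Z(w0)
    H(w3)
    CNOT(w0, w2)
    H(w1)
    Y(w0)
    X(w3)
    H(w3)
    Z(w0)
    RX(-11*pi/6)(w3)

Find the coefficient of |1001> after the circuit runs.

The amplitude on |1001> is -sqrt(2)/4.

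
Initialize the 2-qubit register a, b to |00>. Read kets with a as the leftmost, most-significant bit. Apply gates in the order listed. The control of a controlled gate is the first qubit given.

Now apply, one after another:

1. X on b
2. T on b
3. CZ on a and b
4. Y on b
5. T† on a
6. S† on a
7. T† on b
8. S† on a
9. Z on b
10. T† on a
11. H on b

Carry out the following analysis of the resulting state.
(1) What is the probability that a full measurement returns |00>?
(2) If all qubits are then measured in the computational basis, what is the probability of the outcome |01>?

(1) Outcome |00> occurs with probability 1/2.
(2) A full measurement returns |01> with probability 1/2.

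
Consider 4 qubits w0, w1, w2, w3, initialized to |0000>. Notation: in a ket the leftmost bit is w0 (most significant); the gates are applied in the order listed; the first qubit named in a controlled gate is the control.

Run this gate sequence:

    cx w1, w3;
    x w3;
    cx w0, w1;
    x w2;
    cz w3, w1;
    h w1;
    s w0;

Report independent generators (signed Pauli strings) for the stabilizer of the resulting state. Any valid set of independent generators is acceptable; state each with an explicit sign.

One valid set of independent stabilizer generators is +IXII, +ZIII, -IIZI, -IIIZ (any independent generating set of the same group is equally correct).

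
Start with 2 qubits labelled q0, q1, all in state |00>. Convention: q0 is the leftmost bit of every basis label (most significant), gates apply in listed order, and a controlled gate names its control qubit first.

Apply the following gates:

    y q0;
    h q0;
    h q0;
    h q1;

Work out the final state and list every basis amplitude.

The final amplitudes are 0 on |00>, 0 on |01>, sqrt(2)*I/2 on |10>, sqrt(2)*I/2 on |11>. Key observation: steps 2-3 multiply out to the identity, so the circuit reduces to the remaining gates.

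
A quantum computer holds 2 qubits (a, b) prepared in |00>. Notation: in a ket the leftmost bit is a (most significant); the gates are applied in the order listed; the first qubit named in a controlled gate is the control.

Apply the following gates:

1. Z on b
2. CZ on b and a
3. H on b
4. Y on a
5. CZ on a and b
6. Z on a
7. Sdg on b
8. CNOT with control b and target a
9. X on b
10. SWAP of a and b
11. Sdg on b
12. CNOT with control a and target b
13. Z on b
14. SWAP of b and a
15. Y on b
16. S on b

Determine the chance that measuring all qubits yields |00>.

A full measurement returns |00> with probability 1/2.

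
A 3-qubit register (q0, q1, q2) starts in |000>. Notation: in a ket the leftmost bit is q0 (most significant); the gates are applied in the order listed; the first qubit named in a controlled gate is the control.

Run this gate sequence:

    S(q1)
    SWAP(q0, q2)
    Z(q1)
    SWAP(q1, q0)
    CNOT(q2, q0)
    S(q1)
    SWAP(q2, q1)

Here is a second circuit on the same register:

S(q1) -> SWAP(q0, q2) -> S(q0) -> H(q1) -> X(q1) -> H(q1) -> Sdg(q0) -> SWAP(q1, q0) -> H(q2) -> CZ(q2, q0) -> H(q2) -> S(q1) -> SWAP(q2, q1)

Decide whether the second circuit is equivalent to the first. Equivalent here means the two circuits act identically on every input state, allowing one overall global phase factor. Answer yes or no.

No, they are not equivalent — no single phase factor reconciles the two unitaries.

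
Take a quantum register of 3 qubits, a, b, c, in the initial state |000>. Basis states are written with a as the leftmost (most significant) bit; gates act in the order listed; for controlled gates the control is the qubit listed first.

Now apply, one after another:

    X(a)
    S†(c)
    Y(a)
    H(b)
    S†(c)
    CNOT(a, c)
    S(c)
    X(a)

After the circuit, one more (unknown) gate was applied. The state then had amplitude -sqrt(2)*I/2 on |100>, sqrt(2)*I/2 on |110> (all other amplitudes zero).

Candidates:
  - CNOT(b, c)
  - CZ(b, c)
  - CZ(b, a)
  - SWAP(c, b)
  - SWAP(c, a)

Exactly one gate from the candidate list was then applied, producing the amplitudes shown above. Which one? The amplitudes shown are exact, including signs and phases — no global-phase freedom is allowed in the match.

The unique candidate consistent with the amplitudes is CZ(b, a).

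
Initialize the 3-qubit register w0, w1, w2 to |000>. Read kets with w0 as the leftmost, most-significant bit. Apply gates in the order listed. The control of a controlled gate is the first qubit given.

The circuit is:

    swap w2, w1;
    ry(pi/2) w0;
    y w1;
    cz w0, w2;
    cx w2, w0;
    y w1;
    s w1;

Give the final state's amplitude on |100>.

|100> carries amplitude sqrt(2)/2 in the final state.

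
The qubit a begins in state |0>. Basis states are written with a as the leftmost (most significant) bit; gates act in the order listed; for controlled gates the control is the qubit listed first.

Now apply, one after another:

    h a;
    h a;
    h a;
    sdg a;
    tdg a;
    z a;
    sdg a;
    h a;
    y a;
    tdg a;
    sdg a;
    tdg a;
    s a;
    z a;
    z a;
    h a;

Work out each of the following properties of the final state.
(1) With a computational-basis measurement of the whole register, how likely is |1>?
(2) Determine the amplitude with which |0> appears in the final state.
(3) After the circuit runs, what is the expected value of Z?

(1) The probability of measuring |1> is 1/2 - sqrt(2)/4.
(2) |0> carries amplitude sqrt(2)*(1 - I - exp(3*I*pi/4) + exp(I*pi/4))/4 in the final state.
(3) The expectation value of Z is sqrt(2)/2.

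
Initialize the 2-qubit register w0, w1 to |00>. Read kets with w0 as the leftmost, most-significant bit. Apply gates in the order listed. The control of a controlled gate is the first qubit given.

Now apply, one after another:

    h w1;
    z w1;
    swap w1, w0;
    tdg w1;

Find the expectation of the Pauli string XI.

In the final state, XI has expectation -1.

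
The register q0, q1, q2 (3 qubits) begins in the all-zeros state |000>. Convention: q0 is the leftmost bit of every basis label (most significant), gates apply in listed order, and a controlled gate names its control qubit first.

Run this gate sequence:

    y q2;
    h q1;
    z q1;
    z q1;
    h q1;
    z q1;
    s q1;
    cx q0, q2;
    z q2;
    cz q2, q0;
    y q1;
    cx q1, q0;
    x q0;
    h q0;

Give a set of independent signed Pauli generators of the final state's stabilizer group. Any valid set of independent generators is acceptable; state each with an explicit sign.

The final state is stabilized by the group generated by +XII, -IZI, -IIZ; other independent generating sets are equally valid. Key observation: steps 2-5 multiply out to the identity, so the circuit reduces to the remaining gates.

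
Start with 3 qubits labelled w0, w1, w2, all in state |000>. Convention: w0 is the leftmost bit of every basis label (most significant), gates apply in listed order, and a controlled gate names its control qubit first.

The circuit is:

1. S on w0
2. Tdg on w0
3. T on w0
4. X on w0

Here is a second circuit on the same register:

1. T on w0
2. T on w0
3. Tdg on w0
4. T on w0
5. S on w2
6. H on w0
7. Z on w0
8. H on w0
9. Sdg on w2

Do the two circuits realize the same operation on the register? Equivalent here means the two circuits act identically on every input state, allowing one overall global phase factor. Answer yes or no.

Yes — the two circuits implement the same unitary up to a global phase.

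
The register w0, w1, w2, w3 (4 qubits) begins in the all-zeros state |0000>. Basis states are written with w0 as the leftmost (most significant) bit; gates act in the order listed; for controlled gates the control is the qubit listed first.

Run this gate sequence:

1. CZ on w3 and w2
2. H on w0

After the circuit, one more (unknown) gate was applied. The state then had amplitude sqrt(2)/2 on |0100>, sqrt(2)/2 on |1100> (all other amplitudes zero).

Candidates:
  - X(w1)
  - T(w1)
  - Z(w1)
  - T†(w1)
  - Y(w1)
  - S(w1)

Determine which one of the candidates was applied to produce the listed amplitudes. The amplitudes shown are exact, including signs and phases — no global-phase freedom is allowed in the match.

The applied gate was X(w1).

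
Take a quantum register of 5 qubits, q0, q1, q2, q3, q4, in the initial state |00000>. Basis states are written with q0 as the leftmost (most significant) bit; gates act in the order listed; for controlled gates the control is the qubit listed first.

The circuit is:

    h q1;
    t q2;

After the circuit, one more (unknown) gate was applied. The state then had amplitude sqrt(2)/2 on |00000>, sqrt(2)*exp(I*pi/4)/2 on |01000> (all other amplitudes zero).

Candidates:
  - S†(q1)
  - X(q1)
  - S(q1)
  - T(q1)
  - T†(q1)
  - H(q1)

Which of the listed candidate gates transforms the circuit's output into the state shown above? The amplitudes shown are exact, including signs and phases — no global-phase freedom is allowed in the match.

The applied gate was T(q1).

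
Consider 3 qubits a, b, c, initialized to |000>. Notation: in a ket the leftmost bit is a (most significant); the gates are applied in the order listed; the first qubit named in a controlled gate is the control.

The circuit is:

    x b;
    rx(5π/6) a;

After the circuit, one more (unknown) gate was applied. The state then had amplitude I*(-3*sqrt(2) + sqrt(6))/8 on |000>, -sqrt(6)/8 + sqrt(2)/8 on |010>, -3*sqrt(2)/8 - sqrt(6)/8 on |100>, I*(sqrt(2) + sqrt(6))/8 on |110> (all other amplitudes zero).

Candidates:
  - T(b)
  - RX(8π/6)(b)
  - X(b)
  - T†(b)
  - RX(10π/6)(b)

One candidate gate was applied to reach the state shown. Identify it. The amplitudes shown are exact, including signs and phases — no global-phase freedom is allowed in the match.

The unique candidate consistent with the amplitudes is RX(8π/6)(b).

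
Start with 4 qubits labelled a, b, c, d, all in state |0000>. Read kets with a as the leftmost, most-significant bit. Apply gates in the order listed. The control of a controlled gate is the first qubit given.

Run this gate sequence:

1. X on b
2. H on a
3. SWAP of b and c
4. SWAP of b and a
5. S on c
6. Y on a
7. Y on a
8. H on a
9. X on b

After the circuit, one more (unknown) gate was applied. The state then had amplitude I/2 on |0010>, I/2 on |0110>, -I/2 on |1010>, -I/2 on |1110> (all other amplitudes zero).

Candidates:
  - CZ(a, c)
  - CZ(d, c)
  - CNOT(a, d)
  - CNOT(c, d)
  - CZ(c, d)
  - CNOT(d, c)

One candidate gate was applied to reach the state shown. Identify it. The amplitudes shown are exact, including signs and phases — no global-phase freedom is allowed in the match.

It was CZ(a, c) that produced the state shown.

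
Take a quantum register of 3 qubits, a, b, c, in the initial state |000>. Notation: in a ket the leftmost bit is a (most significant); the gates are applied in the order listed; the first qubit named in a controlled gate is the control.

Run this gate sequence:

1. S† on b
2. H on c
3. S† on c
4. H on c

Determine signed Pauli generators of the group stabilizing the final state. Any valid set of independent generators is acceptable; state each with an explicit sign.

One valid set of independent stabilizer generators is +IIY, +ZII, +IZI (any independent generating set of the same group is equally correct).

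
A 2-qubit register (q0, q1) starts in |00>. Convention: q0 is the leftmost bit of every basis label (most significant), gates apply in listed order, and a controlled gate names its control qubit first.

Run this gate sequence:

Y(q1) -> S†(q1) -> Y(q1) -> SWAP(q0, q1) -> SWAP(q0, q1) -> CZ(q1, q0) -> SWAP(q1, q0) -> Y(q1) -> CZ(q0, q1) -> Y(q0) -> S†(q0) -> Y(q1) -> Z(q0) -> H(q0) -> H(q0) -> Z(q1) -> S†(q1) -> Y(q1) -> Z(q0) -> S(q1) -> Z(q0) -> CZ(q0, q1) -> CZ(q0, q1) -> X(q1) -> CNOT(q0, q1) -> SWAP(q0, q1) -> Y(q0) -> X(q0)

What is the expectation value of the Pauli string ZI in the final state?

The observable ZI averages to -1. Key observation: the block from step 22 through step 23 cancels to the identity and can be dropped.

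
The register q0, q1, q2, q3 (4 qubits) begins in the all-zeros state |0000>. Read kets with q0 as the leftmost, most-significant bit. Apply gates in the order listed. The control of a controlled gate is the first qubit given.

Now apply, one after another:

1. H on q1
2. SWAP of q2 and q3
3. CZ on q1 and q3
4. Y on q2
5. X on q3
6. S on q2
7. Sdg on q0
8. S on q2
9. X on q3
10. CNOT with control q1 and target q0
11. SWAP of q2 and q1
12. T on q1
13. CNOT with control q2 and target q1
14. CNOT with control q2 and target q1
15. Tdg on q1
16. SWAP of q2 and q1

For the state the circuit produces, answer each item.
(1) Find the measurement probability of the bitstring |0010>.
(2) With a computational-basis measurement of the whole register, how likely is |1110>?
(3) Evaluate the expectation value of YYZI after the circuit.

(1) The probability of measuring |0010> is 1/2. Key observation: gates 11-16 undo each other exactly, leaving only the rest of the circuit to track.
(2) The probability of measuring |1110> is 1/2.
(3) The expectation value of YYZI is 1.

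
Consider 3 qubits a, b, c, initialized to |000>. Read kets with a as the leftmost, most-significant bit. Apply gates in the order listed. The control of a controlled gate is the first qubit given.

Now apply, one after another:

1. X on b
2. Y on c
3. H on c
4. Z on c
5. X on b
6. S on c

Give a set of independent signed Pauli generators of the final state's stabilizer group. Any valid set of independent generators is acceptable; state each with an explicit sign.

The stabilizer group can be generated by +IIY, +ZII, +IZI, among other valid generating sets.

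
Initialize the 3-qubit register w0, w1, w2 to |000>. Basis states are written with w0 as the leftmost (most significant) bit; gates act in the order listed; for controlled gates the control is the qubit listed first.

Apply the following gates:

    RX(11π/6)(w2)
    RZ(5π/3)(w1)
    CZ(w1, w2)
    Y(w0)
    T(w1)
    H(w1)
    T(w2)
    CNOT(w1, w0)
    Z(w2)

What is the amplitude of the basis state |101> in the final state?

The final state's coefficient on |101> equals (-1 + sqrt(3))*exp(5*I*pi/12)/4.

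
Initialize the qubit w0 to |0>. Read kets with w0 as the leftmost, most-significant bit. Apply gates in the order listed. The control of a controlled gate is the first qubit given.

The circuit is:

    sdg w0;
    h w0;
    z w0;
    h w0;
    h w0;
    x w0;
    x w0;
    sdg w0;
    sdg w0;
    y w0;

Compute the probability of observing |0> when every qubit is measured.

A full measurement returns |0> with probability 1/2.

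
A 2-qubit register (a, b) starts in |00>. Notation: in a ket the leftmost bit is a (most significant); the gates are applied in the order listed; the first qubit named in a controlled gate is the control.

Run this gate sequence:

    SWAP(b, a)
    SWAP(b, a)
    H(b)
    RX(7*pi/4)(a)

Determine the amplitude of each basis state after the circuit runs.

After the circuit, the state carries amplitude -sqrt(2*sqrt(2) + 4)/4 on |00>, -sqrt(2*sqrt(2) + 4)/4 on |01>, -I*sqrt(4 - 2*sqrt(2))/4 on |10>, -I*sqrt(4 - 2*sqrt(2))/4 on |11>. Key observation: steps 1-2 multiply out to the identity, so the circuit reduces to the remaining gates.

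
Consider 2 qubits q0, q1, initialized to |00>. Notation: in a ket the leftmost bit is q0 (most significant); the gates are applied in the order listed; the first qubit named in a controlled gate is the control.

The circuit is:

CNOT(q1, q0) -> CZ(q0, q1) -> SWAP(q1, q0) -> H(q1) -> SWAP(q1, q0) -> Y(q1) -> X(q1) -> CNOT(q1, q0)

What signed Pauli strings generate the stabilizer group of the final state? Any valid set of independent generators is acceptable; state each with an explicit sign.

One valid set of independent stabilizer generators is +XI, +IZ (any independent generating set of the same group is equally correct).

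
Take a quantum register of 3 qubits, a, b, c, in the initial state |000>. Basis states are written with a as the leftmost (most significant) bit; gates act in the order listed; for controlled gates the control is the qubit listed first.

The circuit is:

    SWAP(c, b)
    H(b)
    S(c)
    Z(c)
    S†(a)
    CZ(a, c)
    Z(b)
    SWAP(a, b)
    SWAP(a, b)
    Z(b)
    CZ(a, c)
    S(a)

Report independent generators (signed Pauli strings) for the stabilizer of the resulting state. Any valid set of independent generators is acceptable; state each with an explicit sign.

One valid set of independent stabilizer generators is +IXI, +ZII, +IIZ (any independent generating set of the same group is equally correct). Key observation: gates 5-12 undo each other exactly, leaving only the rest of the circuit to track.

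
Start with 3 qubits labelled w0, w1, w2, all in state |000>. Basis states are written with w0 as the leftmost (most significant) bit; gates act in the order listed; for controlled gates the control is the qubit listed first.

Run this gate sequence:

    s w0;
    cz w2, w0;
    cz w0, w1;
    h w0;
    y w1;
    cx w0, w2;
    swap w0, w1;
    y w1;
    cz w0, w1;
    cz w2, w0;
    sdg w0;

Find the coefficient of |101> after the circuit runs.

The final state's coefficient on |101> equals sqrt(2)*I/2.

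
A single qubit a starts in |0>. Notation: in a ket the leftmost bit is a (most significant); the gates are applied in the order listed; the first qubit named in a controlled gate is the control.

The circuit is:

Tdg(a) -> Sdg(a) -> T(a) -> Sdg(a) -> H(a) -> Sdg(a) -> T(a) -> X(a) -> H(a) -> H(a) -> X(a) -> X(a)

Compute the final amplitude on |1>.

|1> carries amplitude sqrt(2)/2 in the final state. Key observation: steps 8-11 multiply out to the identity, so the circuit reduces to the remaining gates.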